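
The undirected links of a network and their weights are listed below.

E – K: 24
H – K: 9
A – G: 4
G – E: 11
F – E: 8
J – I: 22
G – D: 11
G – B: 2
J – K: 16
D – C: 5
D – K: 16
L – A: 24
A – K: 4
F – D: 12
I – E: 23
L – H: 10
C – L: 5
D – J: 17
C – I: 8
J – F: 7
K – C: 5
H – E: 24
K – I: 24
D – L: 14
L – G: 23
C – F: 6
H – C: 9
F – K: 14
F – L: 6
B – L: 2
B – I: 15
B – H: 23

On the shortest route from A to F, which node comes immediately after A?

G

Candidate routes:
A - K - C - F: 4+5+6 = 15
A - G - B - L - C - F: 4+2+2+5+6 = 19
A - G - B - L - F: 4+2+2+6 = 14
A - K - F: 4+14 = 18
The minimum is 14 via A - G - B - L - F.
So from A the first move is to G.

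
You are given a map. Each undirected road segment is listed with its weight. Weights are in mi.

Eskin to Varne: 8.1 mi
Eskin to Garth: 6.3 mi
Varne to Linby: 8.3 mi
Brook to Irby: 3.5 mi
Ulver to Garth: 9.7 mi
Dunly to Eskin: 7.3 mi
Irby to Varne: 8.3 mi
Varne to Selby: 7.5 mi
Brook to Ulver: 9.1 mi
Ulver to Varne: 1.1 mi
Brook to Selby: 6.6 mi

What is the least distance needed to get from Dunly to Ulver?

16.5 mi

Enumerating some paths:
Dunly → Eskin → Garth → Ulver: 7.3+6.3+9.7 = 23.3
Dunly → Eskin → Varne → Ulver: 7.3+8.1+1.1 = 16.5
Dunly → Eskin → Varne → Selby → Brook → Ulver: 7.3+8.1+7.5+6.6+9.1 = 38.6
Dunly → Eskin → Varne → Irby → Brook → Ulver: 7.3+8.1+8.3+3.5+9.1 = 36.3
Cheapest is Dunly → Eskin → Varne → Ulver at 16.5 mi.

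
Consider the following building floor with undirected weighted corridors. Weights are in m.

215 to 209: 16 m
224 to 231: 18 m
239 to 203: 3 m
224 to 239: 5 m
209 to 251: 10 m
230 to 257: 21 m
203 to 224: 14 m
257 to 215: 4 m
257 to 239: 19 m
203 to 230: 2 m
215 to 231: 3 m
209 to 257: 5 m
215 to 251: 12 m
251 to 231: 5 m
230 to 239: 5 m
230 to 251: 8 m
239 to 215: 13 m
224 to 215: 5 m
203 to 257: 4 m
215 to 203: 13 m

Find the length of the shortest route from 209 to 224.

14 m

Candidate routes:
209 → 257 → 203 → 239 → 224: 5+4+3+5 = 17
209 → 257 → 215 → 224: 5+4+5 = 14
The minimum is 14 m via 209 → 257 → 215 → 224.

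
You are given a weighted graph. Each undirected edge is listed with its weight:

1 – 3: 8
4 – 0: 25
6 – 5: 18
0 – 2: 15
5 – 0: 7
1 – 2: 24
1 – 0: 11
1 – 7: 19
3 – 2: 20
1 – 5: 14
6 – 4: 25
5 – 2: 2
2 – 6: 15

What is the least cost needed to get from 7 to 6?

50

Shortest distances from 7:
7: 0
1: 19  (via 7)
3: 27  (via 1)
0: 30  (via 1)
5: 33  (via 1)
2: 35  (via 5)
6: 50  (via 2)
Shortest route: 7 → 1 → 5 → 2 → 6 = 50.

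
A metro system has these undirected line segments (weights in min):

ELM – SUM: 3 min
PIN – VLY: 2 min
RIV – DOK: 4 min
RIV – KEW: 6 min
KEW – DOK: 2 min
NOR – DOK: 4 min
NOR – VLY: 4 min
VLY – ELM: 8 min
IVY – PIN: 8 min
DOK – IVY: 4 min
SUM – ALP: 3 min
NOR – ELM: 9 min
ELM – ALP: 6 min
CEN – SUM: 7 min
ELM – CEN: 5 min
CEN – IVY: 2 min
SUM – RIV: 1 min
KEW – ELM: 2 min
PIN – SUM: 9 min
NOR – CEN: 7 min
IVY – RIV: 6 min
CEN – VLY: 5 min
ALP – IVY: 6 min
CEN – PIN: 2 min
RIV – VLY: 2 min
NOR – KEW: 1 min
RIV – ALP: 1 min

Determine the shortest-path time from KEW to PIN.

Settle nodes by increasing distance from KEW:
KEW: 0
NOR: 1  (via KEW)
ELM: 2  (via KEW)
DOK: 2  (via KEW)
VLY: 5  (via NOR)
SUM: 5  (via ELM)
IVY: 6  (via DOK)
RIV: 6  (via KEW)
ALP: 7  (via RIV)
CEN: 7  (via ELM)
PIN: 7  (via VLY)
Shortest route: KEW → NOR → VLY → PIN = 7 min.

7 min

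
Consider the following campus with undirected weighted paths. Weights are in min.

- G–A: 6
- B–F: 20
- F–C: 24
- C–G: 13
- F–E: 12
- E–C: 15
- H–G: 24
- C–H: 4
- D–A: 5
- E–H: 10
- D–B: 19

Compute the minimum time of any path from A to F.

Running Dijkstra from A:
A: 0
D: 5  (via A)
G: 6  (via A)
C: 19  (via G)
H: 23  (via C)
B: 24  (via D)
E: 33  (via H)
F: 43  (via C)
Shortest route: A → G → C → F = 43 min.

43 min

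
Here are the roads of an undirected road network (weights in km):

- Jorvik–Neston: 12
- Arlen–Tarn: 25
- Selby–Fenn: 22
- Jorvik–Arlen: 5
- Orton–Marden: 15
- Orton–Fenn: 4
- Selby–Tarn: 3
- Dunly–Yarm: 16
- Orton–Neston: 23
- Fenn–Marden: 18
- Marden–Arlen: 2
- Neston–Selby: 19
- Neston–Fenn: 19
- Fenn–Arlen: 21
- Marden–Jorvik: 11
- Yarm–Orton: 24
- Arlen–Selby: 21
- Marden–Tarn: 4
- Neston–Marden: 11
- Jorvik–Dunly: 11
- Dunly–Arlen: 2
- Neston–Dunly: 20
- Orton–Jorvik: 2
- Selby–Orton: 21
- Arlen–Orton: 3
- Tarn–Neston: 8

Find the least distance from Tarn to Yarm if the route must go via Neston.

Shortest Tarn→Neston: Tarn–Neston = 8
Best Neston to Yarm: Neston–Marden–Arlen–Dunly–Yarm costing 31
Total via Neston: 8 + 31 = 39 km.

39 km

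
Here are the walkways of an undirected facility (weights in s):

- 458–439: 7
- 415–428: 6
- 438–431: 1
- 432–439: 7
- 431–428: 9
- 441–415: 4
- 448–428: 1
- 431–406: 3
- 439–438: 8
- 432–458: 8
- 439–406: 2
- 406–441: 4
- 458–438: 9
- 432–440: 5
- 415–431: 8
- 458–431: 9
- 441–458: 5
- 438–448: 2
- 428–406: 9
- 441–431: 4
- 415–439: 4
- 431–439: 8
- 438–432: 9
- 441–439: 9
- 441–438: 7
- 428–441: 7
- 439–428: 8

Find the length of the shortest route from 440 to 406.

Compare a few routes:
440 → 432 → 438 → 431 → 406: 5+9+1+3 = 18
440 → 432 → 439 → 406: 5+7+2 = 14
Cheapest is 440 → 432 → 439 → 406 at 14 s.

14 s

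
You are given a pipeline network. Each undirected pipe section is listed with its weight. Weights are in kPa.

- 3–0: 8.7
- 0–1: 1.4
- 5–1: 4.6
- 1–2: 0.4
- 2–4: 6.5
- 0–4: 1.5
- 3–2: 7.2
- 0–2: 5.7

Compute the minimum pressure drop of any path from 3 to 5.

Compare a few routes:
3 → 2 → 1 → 5: 7.2+0.4+4.6 = 12.2
3 → 0 → 1 → 5: 8.7+1.4+4.6 = 14.7
Cheapest is 3 → 2 → 1 → 5 at 12.2 kPa.

12.2 kPa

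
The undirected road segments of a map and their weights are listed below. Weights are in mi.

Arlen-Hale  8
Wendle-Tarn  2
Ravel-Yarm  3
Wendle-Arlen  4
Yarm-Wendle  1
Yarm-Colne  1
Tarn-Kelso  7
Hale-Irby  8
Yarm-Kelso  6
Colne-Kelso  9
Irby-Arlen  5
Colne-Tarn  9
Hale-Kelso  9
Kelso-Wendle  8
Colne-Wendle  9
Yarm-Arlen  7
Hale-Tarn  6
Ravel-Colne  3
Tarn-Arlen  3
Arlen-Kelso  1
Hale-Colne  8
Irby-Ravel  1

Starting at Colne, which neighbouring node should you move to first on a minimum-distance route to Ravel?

Compare a few routes:
Colne–Ravel: 3 = 3
Colne–Yarm–Ravel: 1+3 = 4
Cheapest is Colne–Ravel at 3 mi.
So from Colne the first move is to Ravel.

Ravel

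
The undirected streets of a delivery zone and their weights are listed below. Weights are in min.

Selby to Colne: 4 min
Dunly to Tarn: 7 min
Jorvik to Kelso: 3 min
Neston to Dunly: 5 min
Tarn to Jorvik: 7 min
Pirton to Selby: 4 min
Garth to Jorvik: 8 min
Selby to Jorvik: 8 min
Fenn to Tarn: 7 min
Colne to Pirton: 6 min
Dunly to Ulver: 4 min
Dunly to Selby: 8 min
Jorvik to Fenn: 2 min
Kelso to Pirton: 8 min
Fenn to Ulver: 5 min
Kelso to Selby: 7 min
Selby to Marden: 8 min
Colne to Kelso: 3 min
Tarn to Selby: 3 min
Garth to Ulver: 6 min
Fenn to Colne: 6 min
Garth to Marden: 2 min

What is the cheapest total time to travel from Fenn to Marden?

12 min

Compare a few routes:
Fenn - Jorvik - Garth - Marden: 2+8+2 = 12
Fenn - Ulver - Garth - Marden: 5+6+2 = 13
Fenn - Colne - Selby - Marden: 6+4+8 = 18
Fenn - Jorvik - Selby - Marden: 2+8+8 = 18
The minimum is 12 min via Fenn - Jorvik - Garth - Marden.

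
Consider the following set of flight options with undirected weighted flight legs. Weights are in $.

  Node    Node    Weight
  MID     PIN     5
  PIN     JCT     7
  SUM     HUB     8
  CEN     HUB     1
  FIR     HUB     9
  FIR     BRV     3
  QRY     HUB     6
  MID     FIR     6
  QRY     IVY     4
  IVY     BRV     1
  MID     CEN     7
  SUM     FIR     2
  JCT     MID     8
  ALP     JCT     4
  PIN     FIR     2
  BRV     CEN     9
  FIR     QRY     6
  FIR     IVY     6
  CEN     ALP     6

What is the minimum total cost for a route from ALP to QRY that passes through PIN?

$19

Best ALP to PIN: ALP–JCT–PIN costing 11
Shortest PIN→QRY: PIN–FIR–QRY = 8
Total via PIN: 11 + 8 = $19.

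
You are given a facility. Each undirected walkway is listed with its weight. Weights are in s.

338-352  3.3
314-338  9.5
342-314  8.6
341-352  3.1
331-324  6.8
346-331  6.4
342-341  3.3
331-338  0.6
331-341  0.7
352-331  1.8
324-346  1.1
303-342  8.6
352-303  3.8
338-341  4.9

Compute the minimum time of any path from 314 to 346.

16.5 s

Settle nodes by increasing distance from 314:
314: 0
342: 8.6  (via 314)
338: 9.5  (via 314)
331: 10.1  (via 338)
341: 10.8  (via 331)
352: 11.9  (via 331)
303: 15.7  (via 352)
346: 16.5  (via 331)
Shortest route: 314 → 338 → 331 → 346 = 16.5 s.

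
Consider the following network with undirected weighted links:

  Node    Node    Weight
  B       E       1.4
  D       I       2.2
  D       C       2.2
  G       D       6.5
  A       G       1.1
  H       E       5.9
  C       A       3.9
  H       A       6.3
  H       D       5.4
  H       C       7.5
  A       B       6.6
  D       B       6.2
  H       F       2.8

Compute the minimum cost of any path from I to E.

9.8

Compare a few routes:
I - D - B - E: 2.2+6.2+1.4 = 9.8
I - D - H - E: 2.2+5.4+5.9 = 13.5
Cheapest is I - D - B - E at 9.8.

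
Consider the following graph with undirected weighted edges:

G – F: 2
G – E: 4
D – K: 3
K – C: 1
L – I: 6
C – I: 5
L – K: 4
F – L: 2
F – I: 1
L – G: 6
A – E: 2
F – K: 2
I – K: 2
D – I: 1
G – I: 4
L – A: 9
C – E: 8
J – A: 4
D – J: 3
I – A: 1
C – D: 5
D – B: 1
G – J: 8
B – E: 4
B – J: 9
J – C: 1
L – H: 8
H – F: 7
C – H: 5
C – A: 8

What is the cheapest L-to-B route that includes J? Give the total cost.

10

Best L to J: L–K–C–J costing 6
Best J to B: J–D–B costing 4
Total via J: 6 + 4 = 10.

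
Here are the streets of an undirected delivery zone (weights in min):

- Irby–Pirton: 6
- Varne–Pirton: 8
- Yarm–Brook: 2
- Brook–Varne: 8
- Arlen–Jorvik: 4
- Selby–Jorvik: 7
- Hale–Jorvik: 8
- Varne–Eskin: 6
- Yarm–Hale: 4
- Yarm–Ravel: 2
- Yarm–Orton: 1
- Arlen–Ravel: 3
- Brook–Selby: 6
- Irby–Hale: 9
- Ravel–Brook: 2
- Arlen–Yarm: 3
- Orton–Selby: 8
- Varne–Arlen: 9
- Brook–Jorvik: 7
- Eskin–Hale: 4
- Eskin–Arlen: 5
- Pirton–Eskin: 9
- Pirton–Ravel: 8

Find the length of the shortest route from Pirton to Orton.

Candidate routes:
Pirton - Ravel - Brook - Yarm - Orton: 8+2+2+1 = 13
Pirton - Ravel - Yarm - Orton: 8+2+1 = 11
Cheapest is Pirton - Ravel - Yarm - Orton at 11 min.

11 min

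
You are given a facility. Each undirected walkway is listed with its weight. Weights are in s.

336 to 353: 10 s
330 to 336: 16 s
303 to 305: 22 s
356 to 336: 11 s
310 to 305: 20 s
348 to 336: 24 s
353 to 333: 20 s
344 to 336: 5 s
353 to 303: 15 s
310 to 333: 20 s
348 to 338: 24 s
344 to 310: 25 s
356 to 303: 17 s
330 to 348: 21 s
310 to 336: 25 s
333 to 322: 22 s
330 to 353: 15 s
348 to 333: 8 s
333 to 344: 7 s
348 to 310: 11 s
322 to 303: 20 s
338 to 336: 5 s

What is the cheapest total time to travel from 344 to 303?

30 s

Enumerating some paths:
344–336–356–303: 5+11+17 = 33
344–336–353–303: 5+10+15 = 30
344–333–322–303: 7+22+20 = 49
344–333–353–303: 7+20+15 = 42
Cheapest is 344–336–353–303 at 30 s.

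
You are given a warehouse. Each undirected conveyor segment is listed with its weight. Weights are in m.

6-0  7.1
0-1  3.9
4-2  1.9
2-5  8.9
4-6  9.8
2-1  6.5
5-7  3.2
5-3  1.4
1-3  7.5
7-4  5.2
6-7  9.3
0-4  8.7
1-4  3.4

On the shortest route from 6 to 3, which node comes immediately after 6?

Enumerating some paths:
6–7–5–3: 9.3+3.2+1.4 = 13.9
6–0–1–3: 7.1+3.9+7.5 = 18.5
The minimum is 13.9 m via 6–7–5–3.
So from 6 the first move is to 7.

7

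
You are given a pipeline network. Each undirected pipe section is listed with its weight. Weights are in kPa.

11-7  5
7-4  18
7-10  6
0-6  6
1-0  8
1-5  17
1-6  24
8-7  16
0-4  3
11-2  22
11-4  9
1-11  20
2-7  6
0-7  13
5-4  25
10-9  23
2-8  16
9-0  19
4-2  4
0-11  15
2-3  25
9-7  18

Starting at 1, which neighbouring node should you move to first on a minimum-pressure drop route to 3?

Candidate routes:
1 - 0 - 4 - 2 - 3: 8+3+4+25 = 40
1 - 0 - 7 - 2 - 3: 8+13+6+25 = 52
The minimum is 40 kPa via 1 - 0 - 4 - 2 - 3.
So from 1 the first move is to 0.

0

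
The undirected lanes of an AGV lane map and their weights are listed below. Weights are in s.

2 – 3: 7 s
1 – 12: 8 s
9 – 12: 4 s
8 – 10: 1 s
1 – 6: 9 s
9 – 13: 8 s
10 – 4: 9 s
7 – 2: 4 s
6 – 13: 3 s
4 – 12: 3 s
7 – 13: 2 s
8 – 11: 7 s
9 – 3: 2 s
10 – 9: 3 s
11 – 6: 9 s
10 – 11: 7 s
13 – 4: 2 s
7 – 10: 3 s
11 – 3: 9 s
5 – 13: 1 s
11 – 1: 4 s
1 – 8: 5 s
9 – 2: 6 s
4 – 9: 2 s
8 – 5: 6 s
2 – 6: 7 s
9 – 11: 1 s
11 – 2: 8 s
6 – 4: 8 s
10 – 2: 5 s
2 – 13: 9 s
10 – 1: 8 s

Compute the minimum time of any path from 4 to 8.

6 s

Enumerating some paths:
4 - 13 - 7 - 10 - 8: 2+2+3+1 = 8
4 - 13 - 5 - 8: 2+1+6 = 9
4 - 9 - 10 - 8: 2+3+1 = 6
Cheapest is 4 - 9 - 10 - 8 at 6 s.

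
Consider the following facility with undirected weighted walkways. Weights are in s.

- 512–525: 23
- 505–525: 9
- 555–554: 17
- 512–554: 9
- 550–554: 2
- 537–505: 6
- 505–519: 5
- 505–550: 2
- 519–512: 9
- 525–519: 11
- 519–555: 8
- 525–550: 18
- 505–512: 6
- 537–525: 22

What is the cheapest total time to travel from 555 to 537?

19 s

Candidate routes:
555 → 554 → 550 → 505 → 537: 17+2+2+6 = 27
555 → 519 → 505 → 537: 8+5+6 = 19
Cheapest is 555 → 519 → 505 → 537 at 19 s.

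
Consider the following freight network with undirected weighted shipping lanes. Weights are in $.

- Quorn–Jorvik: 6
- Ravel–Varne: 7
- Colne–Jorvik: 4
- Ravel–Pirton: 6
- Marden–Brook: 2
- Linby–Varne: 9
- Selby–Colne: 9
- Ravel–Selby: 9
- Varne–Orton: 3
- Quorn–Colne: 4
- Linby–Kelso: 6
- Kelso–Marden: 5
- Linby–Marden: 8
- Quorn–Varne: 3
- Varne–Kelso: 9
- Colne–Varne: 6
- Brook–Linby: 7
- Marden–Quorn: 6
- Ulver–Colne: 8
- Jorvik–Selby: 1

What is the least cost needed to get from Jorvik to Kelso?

$17

Candidate routes:
Jorvik → Quorn → Varne → Kelso: 6+3+9 = 18
Jorvik → Quorn → Marden → Kelso: 6+6+5 = 17
Cheapest is Jorvik → Quorn → Marden → Kelso at $17.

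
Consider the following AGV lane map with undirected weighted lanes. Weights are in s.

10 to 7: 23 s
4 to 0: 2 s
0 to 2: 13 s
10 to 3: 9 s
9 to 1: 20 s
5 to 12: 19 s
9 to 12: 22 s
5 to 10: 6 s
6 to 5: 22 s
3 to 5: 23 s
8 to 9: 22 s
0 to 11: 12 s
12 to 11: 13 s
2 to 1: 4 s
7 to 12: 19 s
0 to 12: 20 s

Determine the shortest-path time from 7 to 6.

51 s

Enumerating some paths:
7 → 12 → 5 → 6: 19+19+22 = 60
7 → 10 → 5 → 6: 23+6+22 = 51
Cheapest is 7 → 10 → 5 → 6 at 51 s.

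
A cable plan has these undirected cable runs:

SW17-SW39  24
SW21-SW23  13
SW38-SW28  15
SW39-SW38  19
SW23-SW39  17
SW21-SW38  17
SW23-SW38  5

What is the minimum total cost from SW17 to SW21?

Settle nodes by increasing distance from SW17:
SW17: 0
SW39: 24  (via SW17)
SW23: 41  (via SW39)
SW38: 43  (via SW39)
SW21: 54  (via SW23)
Shortest route: SW17–SW39–SW23–SW21 = 54.

54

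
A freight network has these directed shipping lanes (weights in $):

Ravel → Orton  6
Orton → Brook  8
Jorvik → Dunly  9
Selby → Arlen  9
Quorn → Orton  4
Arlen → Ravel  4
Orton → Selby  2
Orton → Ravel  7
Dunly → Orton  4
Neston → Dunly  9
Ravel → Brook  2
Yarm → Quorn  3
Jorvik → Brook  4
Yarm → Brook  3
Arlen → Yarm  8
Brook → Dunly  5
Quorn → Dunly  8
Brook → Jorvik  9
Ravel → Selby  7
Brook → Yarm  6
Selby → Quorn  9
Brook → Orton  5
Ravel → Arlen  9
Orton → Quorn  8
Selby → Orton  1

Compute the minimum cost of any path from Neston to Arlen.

Enumerating some paths:
Neston → Dunly → Orton → Ravel → Selby → Arlen: 9+4+7+7+9 = 36
Neston → Dunly → Orton → Selby → Arlen: 9+4+2+9 = 24
Neston → Dunly → Orton → Ravel → Arlen: 9+4+7+9 = 29
The minimum is $24 via Neston → Dunly → Orton → Selby → Arlen.

$24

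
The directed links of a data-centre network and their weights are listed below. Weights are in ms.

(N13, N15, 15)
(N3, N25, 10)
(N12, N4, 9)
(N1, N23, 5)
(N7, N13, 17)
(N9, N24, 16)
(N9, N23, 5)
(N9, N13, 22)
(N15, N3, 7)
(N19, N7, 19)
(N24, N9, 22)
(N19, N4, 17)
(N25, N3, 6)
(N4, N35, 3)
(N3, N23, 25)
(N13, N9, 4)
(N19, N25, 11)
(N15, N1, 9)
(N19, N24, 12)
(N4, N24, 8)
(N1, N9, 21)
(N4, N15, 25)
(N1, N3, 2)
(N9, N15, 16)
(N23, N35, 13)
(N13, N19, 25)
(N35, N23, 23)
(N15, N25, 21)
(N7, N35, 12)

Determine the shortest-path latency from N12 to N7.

Enumerating some paths:
N12 - N4 - N15 - N1 - N9 - N13 - N19 - N7: 9+25+9+21+22+25+19 = 130
N12 - N4 - N24 - N9 - N13 - N19 - N7: 9+8+22+22+25+19 = 105
The minimum is 105 ms via N12 - N4 - N24 - N9 - N13 - N19 - N7.

105 ms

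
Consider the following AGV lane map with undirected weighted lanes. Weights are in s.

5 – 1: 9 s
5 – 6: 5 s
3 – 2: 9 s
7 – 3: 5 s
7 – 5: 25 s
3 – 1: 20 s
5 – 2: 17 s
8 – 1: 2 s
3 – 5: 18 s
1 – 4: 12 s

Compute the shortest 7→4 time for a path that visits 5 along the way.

Best 7 to 5: 7 → 3 → 5 costing 23
Shortest 5→4: 5 → 1 → 4 = 21
Total via 5: 23 + 21 = 44 s.

44 s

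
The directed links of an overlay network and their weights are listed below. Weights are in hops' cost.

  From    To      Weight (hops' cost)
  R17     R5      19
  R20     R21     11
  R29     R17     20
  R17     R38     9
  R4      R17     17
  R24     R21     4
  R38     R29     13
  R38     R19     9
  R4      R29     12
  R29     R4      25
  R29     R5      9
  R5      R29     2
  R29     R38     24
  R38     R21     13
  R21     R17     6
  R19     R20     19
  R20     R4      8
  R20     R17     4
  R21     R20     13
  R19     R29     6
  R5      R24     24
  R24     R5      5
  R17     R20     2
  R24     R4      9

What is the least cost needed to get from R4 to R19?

35 hops' cost

Candidate routes:
R4 - R17 - R38 - R19: 17+9+9 = 35
R4 - R29 - R38 - R19: 12+24+9 = 45
Cheapest is R4 - R17 - R38 - R19 at 35 hops' cost.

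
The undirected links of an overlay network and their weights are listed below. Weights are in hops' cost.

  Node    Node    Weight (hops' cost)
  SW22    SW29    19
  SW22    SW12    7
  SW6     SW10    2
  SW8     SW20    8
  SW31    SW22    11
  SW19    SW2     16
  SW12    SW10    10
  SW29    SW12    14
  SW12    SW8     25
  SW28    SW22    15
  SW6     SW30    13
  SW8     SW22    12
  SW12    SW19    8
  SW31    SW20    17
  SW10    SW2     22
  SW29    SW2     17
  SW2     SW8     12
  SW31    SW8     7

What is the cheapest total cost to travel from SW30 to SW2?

37 hops' cost

Running Dijkstra from SW30:
SW30: 0
SW6: 13  (via SW30)
SW10: 15  (via SW6)
SW12: 25  (via SW10)
SW22: 32  (via SW12)
SW19: 33  (via SW12)
SW2: 37  (via SW10)
Shortest route: SW30 → SW6 → SW10 → SW2 = 37 hops' cost.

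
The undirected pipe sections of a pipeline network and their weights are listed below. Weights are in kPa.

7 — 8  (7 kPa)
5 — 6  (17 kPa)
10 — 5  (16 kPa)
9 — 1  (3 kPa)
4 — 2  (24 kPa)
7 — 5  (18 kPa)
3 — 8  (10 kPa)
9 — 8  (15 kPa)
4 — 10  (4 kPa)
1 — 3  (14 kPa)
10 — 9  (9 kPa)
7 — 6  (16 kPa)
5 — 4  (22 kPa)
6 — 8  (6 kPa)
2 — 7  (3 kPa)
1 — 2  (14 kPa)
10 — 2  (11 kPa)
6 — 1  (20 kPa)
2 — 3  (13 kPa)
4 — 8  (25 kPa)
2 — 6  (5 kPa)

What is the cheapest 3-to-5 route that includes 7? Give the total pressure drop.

Shortest 3→7: 3 → 2 → 7 = 16
Best 7 to 5: 7 → 5 costing 18
Total via 7: 16 + 18 = 34 kPa.

34 kPa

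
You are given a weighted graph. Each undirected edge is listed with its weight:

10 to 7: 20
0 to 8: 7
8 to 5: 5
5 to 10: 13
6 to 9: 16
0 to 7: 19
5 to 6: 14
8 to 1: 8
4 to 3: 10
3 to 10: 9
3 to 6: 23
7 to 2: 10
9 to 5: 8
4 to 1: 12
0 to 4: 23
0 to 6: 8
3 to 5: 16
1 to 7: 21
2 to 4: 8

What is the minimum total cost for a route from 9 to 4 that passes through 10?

40

Shortest 9→10: 9 → 5 → 10 = 21
Best 10 to 4: 10 → 3 → 4 costing 19
Total via 10: 21 + 19 = 40.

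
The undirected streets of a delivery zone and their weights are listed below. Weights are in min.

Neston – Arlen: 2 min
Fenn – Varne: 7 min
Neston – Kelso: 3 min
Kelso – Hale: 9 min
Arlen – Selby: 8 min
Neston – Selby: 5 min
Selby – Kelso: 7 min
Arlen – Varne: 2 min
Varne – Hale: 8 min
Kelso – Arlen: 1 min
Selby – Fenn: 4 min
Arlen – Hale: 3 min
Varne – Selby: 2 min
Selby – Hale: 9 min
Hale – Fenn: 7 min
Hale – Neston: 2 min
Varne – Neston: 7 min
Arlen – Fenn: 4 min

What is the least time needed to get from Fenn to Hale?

7 min

Candidate routes:
Fenn - Hale: 7 = 7
Fenn - Selby - Neston - Hale: 4+5+2 = 11
Fenn - Arlen - Neston - Hale: 4+2+2 = 8
Fenn - Arlen - Kelso - Neston - Hale: 4+1+3+2 = 10
The minimum is 7 min via Fenn - Hale.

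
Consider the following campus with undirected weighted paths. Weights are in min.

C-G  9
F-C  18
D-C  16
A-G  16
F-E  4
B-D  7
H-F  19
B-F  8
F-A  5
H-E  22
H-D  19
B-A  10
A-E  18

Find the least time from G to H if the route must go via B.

52 min

Shortest G→B: G–A–B = 26
Shortest B→H: B–D–H = 26
Total via B: 26 + 26 = 52 min.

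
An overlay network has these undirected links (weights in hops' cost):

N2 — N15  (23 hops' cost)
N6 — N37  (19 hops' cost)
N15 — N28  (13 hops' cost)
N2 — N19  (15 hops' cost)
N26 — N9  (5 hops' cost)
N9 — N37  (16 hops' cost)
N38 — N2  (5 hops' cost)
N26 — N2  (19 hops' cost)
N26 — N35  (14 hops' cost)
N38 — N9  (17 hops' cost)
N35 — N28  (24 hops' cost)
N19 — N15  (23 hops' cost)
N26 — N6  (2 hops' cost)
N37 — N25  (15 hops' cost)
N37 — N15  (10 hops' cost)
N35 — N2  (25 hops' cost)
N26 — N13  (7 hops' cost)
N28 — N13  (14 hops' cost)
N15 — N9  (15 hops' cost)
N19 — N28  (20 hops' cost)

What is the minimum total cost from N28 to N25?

Settle nodes by increasing distance from N28:
N28: 0
N15: 13  (via N28)
N13: 14  (via N28)
N19: 20  (via N28)
N26: 21  (via N13)
N6: 23  (via N26)
N37: 23  (via N15)
N35: 24  (via N28)
N9: 26  (via N26)
N2: 35  (via N19)
N25: 38  (via N37)
Shortest route: N28–N15–N37–N25 = 38 hops' cost.

38 hops' cost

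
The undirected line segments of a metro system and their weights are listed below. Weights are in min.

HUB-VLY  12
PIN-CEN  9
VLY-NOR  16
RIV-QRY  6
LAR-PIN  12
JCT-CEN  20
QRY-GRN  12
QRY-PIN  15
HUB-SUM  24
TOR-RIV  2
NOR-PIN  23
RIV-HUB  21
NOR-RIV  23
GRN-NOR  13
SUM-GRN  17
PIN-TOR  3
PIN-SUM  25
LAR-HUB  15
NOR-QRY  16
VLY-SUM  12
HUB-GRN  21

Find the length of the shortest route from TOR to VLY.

Enumerating some paths:
TOR → RIV → HUB → VLY: 2+21+12 = 35
TOR → RIV → QRY → NOR → VLY: 2+6+16+16 = 40
Cheapest is TOR → RIV → HUB → VLY at 35 min.

35 min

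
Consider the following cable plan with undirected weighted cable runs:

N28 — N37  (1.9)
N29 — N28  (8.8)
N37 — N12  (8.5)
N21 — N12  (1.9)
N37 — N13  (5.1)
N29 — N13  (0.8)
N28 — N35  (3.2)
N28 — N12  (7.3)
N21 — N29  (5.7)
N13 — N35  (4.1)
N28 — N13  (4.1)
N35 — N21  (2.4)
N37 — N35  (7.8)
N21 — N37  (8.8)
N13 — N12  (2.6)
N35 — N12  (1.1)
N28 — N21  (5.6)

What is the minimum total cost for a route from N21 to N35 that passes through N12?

Best N21 to N12: N21 → N12 costing 1.9
Best N12 to N35: N12 → N35 costing 1.1
Total via N12: 1.9 + 1.1 = 3.

3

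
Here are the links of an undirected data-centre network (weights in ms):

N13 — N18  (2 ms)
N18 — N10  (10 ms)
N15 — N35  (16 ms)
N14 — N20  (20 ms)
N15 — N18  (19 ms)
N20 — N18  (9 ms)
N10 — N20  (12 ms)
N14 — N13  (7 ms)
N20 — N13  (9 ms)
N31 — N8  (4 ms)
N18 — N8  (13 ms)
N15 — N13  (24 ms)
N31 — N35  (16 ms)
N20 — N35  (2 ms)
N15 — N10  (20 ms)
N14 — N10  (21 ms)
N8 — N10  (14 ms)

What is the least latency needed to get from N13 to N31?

19 ms

Candidate routes:
N13 → N18 → N20 → N35 → N31: 2+9+2+16 = 29
N13 → N18 → N8 → N31: 2+13+4 = 19
N13 → N20 → N35 → N31: 9+2+16 = 27
Cheapest is N13 → N18 → N8 → N31 at 19 ms.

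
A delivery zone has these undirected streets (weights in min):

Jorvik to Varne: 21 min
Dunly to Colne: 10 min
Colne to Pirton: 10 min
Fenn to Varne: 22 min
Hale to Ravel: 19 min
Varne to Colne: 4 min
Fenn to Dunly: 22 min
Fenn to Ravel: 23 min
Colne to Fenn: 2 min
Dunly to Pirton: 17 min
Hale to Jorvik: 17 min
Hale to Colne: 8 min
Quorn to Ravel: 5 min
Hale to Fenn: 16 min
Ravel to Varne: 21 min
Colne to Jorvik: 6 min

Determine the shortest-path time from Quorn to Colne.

30 min

Candidate routes:
Quorn–Ravel–Hale–Colne: 5+19+8 = 32
Quorn–Ravel–Varne–Colne: 5+21+4 = 30
Cheapest is Quorn–Ravel–Varne–Colne at 30 min.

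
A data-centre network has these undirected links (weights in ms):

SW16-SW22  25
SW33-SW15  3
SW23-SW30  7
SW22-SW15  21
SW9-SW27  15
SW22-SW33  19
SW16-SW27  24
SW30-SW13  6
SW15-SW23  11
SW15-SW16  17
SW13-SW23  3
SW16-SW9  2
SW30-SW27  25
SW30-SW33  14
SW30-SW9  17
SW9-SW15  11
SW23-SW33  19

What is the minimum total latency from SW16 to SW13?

25 ms

Enumerating some paths:
SW16 - SW9 - SW30 - SW13: 2+17+6 = 25
SW16 - SW9 - SW30 - SW23 - SW13: 2+17+7+3 = 29
SW16 - SW9 - SW15 - SW23 - SW13: 2+11+11+3 = 27
The minimum is 25 ms via SW16 - SW9 - SW30 - SW13.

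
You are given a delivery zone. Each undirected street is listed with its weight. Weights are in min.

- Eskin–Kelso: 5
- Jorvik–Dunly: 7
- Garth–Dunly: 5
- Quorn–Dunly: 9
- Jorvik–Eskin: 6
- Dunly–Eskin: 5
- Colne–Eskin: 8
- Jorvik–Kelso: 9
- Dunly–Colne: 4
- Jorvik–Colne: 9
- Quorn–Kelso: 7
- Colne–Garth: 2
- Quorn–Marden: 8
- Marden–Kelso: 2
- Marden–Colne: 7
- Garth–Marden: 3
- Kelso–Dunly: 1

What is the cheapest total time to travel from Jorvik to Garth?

11 min

Shortest distances from Jorvik:
Jorvik: 0
Eskin: 6  (via Jorvik)
Dunly: 7  (via Jorvik)
Kelso: 8  (via Dunly)
Colne: 9  (via Jorvik)
Marden: 10  (via Kelso)
Garth: 11  (via Colne)
Shortest route: Jorvik → Colne → Garth = 11 min.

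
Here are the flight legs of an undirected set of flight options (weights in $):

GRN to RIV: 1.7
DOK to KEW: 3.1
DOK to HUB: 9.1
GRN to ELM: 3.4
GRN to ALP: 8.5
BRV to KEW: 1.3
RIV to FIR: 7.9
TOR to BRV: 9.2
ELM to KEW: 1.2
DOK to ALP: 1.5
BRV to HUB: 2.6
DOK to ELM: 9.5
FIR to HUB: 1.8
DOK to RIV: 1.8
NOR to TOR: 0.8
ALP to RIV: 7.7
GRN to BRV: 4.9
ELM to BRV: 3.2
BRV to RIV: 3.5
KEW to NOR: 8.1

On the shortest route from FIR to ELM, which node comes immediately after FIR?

HUB

Compare a few routes:
FIR → HUB → BRV → ELM: 1.8+2.6+3.2 = 7.6
FIR → HUB → BRV → KEW → ELM: 1.8+2.6+1.3+1.2 = 6.9
The minimum is $6.9 via FIR → HUB → BRV → KEW → ELM.
So from FIR the first move is to HUB.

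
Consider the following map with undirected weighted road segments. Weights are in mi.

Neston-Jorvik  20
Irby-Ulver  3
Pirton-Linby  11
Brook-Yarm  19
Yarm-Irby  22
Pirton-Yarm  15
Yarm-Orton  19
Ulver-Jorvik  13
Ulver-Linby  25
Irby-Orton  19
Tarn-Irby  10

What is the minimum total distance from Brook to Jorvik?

57 mi

Compare a few routes:
Brook - Yarm - Orton - Irby - Ulver - Jorvik: 19+19+19+3+13 = 73
Brook - Yarm - Pirton - Linby - Ulver - Jorvik: 19+15+11+25+13 = 83
Brook - Yarm - Irby - Ulver - Jorvik: 19+22+3+13 = 57
The minimum is 57 mi via Brook - Yarm - Irby - Ulver - Jorvik.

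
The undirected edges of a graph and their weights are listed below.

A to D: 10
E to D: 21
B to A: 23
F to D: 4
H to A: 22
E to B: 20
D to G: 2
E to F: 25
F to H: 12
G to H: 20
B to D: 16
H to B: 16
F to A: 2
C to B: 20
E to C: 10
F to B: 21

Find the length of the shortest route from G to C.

33

Compare a few routes:
G - D - B - C: 2+16+20 = 38
G - D - E - C: 2+21+10 = 33
G - D - F - E - C: 2+4+25+10 = 41
The minimum is 33 via G - D - E - C.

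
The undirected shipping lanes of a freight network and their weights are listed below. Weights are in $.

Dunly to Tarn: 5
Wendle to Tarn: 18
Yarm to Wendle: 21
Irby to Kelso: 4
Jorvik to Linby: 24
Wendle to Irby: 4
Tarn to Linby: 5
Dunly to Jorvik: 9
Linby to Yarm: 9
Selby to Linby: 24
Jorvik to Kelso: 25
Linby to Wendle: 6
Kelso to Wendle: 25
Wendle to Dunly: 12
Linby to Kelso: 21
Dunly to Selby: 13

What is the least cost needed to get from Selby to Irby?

$29

Settle nodes by increasing distance from Selby:
Selby: 0
Dunly: 13  (via Selby)
Tarn: 18  (via Dunly)
Jorvik: 22  (via Dunly)
Linby: 23  (via Tarn)
Wendle: 25  (via Dunly)
Irby: 29  (via Wendle)
Shortest route: Selby → Dunly → Wendle → Irby = $29.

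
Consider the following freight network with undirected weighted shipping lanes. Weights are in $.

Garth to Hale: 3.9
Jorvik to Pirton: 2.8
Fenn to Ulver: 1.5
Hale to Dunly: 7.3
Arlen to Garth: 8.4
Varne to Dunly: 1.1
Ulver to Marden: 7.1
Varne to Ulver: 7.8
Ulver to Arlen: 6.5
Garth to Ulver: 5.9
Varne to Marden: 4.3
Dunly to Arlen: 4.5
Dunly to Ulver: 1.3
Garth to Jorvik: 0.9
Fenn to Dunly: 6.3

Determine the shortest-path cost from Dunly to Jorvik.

Running Dijkstra from Dunly:
Dunly: 0
Varne: 1.1  (via Dunly)
Ulver: 1.3  (via Dunly)
Fenn: 2.8  (via Ulver)
Arlen: 4.5  (via Dunly)
Marden: 5.4  (via Varne)
Garth: 7.2  (via Ulver)
Hale: 7.3  (via Dunly)
Jorvik: 8.1  (via Garth)
Shortest route: Dunly–Ulver–Garth–Jorvik = $8.1.

$8.1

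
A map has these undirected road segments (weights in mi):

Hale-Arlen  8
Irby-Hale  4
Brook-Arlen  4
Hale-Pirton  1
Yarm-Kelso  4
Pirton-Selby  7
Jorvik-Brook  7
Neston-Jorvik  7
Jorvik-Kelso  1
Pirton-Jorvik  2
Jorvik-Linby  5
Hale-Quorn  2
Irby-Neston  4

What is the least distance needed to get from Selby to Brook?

Shortest distances from Selby:
Selby: 0
Pirton: 7  (via Selby)
Hale: 8  (via Pirton)
Jorvik: 9  (via Pirton)
Quorn: 10  (via Hale)
Kelso: 10  (via Jorvik)
Irby: 12  (via Hale)
Linby: 14  (via Jorvik)
Yarm: 14  (via Kelso)
Neston: 16  (via Jorvik)
Arlen: 16  (via Hale)
Brook: 16  (via Jorvik)
Shortest route: Selby–Pirton–Jorvik–Brook = 16 mi.

16 mi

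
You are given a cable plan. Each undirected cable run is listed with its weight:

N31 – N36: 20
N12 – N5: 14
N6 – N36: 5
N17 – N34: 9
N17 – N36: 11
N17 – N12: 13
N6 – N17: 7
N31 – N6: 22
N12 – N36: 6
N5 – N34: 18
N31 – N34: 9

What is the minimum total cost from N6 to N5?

Running Dijkstra from N6:
N6: 0
N36: 5  (via N6)
N17: 7  (via N6)
N12: 11  (via N36)
N34: 16  (via N17)
N31: 22  (via N6)
N5: 25  (via N12)
Shortest route: N6–N36–N12–N5 = 25.

25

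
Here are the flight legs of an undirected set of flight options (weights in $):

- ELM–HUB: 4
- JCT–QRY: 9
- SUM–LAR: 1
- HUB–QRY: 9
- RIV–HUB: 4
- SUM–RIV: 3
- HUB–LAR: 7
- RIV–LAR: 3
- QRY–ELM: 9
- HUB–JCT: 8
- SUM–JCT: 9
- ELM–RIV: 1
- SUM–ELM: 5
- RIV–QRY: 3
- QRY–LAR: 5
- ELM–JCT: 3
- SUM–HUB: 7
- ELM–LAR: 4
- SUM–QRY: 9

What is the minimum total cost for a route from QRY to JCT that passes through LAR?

$12

Best QRY to LAR: QRY → LAR costing 5
Shortest LAR→JCT: LAR → ELM → JCT = 7
Total via LAR: 5 + 7 = $12.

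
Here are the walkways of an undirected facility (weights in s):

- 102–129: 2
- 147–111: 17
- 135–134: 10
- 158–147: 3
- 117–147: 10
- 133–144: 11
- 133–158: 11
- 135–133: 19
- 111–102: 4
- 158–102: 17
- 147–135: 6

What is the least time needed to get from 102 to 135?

26 s

Candidate routes:
102–158–147–135: 17+3+6 = 26
102–111–147–135: 4+17+6 = 27
The minimum is 26 s via 102–158–147–135.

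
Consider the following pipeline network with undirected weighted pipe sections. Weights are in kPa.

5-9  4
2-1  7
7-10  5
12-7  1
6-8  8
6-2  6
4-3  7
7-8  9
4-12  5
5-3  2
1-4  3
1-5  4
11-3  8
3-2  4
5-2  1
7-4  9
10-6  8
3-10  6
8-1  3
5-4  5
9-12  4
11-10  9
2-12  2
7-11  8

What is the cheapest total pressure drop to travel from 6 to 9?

11 kPa

Compare a few routes:
6–2–3–5–9: 6+4+2+4 = 16
6–2–5–9: 6+1+4 = 11
6–2–12–9: 6+2+4 = 12
Cheapest is 6–2–5–9 at 11 kPa.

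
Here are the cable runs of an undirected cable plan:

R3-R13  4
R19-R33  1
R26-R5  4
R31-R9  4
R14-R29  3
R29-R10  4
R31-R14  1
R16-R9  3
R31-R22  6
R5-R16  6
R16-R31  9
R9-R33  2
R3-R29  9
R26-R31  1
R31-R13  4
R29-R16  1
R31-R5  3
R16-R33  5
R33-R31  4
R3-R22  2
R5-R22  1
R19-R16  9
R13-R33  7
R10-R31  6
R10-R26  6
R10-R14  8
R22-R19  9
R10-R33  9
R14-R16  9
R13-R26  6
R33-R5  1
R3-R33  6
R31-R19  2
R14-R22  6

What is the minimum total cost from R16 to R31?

5

Compare a few routes:
R16 - R9 - R31: 3+4 = 7
R16 - R29 - R14 - R31: 1+3+1 = 5
The minimum is 5 via R16 - R29 - R14 - R31.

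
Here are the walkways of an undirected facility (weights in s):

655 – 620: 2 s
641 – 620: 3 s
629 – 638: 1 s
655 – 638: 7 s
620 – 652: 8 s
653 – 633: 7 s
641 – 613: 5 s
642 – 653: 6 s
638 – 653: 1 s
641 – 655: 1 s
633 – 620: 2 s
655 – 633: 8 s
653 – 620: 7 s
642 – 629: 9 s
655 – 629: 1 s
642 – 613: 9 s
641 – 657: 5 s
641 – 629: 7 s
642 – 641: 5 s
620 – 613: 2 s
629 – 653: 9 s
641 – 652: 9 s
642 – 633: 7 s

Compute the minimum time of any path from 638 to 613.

Running Dijkstra from 638:
638: 0
653: 1  (via 638)
629: 1  (via 638)
655: 2  (via 629)
641: 3  (via 655)
620: 4  (via 655)
613: 6  (via 620)
Shortest route: 638–629–655–620–613 = 6 s.

6 s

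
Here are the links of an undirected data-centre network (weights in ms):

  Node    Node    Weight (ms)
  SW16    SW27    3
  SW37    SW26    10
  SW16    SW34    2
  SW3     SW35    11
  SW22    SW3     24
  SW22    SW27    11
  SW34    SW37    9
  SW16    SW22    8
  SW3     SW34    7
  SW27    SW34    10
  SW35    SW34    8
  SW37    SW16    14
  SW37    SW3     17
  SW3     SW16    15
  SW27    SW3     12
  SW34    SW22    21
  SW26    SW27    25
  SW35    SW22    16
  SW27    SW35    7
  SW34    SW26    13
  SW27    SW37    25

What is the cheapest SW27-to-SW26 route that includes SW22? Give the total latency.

Best SW27 to SW22: SW27 → SW22 costing 11
Shortest SW22→SW26: SW22 → SW16 → SW34 → SW26 = 23
Total via SW22: 11 + 23 = 34 ms.

34 ms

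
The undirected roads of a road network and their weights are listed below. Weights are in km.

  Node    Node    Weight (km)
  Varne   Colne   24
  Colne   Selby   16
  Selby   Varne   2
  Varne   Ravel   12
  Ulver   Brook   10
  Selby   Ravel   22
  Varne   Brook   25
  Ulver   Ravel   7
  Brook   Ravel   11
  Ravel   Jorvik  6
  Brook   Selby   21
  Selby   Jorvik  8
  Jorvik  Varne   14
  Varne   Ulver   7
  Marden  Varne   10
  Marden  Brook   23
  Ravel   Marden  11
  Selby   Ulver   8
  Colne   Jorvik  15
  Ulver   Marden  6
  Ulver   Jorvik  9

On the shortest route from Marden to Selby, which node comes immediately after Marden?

Enumerating some paths:
Marden–Varne–Selby: 10+2 = 12
Marden–Ulver–Selby: 6+8 = 14
The minimum is 12 km via Marden–Varne–Selby.
So from Marden the first move is to Varne.

Varne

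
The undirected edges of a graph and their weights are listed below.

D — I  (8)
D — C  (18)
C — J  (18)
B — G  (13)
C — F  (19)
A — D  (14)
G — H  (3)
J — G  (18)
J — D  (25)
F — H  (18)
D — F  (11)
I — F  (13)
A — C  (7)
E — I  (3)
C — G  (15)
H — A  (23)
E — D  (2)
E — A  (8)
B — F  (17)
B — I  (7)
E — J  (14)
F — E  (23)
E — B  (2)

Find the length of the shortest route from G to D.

17

Enumerating some paths:
G → B → I → E → D: 13+7+3+2 = 25
G → B → E → D: 13+2+2 = 17
G → B → E → I → D: 13+2+3+8 = 26
G → B → I → D: 13+7+8 = 28
Cheapest is G → B → E → D at 17.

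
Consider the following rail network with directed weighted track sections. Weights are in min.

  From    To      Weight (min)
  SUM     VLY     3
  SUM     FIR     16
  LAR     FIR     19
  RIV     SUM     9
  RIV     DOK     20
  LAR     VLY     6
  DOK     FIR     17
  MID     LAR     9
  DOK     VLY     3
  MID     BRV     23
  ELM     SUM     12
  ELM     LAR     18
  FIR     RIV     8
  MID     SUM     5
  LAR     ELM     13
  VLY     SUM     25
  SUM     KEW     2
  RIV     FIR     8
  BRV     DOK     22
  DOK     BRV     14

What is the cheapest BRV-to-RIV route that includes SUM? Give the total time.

Shortest BRV→SUM: BRV–DOK–VLY–SUM = 50
Shortest SUM→RIV: SUM–FIR–RIV = 24
Total via SUM: 50 + 24 = 74 min.

74 min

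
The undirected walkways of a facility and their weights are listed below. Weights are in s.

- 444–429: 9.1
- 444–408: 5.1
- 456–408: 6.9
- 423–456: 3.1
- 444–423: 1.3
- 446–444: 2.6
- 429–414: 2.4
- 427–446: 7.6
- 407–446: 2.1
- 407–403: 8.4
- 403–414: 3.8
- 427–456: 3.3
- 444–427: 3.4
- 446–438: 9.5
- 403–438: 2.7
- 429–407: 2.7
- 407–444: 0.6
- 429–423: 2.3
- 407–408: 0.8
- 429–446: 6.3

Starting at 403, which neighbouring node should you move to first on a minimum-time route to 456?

414

Enumerating some paths:
403 → 407 → 444 → 423 → 456: 8.4+0.6+1.3+3.1 = 13.4
403 → 414 → 429 → 423 → 456: 3.8+2.4+2.3+3.1 = 11.6
The minimum is 11.6 s via 403 → 414 → 429 → 423 → 456.
So from 403 the first move is to 414.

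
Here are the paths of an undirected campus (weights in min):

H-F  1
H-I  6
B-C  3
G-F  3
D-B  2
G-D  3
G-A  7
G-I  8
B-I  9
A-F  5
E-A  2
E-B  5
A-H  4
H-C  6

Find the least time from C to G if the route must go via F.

10 min

Best C to F: C–H–F costing 7
Best F to G: F–G costing 3
Total via F: 7 + 3 = 10 min.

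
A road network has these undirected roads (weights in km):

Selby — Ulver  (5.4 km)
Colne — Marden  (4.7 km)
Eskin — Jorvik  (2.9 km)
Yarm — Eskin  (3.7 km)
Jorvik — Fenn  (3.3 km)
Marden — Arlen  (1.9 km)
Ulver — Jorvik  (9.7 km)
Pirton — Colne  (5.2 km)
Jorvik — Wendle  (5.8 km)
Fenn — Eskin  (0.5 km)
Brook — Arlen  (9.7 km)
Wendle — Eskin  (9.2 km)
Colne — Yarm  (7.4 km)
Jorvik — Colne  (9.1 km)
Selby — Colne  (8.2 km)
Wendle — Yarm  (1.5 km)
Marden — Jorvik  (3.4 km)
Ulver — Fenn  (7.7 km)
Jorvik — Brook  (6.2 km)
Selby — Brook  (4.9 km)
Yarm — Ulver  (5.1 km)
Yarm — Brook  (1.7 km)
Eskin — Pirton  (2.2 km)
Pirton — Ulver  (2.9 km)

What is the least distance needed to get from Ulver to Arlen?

13.3 km

Compare a few routes:
Ulver → Pirton → Eskin → Fenn → Jorvik → Marden → Arlen: 2.9+2.2+0.5+3.3+3.4+1.9 = 14.2
Ulver → Pirton → Colne → Marden → Arlen: 2.9+5.2+4.7+1.9 = 14.7
Ulver → Pirton → Eskin → Jorvik → Marden → Arlen: 2.9+2.2+2.9+3.4+1.9 = 13.3
Ulver → Jorvik → Marden → Arlen: 9.7+3.4+1.9 = 15
The minimum is 13.3 km via Ulver → Pirton → Eskin → Jorvik → Marden → Arlen.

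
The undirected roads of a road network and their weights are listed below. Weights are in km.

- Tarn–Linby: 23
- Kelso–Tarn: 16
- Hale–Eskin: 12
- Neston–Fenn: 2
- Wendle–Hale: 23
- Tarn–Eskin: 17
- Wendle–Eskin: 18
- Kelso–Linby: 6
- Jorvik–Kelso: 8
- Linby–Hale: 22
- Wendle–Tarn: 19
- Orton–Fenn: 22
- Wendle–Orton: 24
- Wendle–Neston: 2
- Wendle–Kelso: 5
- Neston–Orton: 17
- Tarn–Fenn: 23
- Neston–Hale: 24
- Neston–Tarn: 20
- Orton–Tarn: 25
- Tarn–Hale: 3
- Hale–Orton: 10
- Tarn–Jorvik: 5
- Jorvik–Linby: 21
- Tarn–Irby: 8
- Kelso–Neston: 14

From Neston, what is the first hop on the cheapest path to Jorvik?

Wendle

Enumerating some paths:
Neston - Wendle - Tarn - Jorvik: 2+19+5 = 26
Neston - Wendle - Kelso - Jorvik: 2+5+8 = 15
Neston - Kelso - Jorvik: 14+8 = 22
Neston - Tarn - Jorvik: 20+5 = 25
Cheapest is Neston - Wendle - Kelso - Jorvik at 15 km.
So from Neston the first move is to Wendle.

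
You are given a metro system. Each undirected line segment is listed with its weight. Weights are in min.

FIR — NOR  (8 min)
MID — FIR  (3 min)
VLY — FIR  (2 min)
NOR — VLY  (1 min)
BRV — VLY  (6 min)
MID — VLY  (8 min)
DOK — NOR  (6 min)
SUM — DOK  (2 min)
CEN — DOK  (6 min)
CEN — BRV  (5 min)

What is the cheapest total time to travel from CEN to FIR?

13 min

Compare a few routes:
CEN - BRV - VLY - FIR: 5+6+2 = 13
CEN - DOK - NOR - VLY - FIR: 6+6+1+2 = 15
CEN - DOK - NOR - FIR: 6+6+8 = 20
The minimum is 13 min via CEN - BRV - VLY - FIR.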